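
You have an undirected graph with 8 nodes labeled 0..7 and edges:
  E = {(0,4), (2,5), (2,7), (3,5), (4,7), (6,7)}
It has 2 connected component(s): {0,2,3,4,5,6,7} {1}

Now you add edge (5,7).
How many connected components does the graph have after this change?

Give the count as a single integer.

Answer: 2

Derivation:
Initial component count: 2
Add (5,7): endpoints already in same component. Count unchanged: 2.
New component count: 2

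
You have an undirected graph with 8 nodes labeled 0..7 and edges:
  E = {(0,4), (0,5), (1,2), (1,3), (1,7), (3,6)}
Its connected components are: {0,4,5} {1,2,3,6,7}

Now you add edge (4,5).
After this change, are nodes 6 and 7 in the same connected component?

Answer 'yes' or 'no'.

Initial components: {0,4,5} {1,2,3,6,7}
Adding edge (4,5): both already in same component {0,4,5}. No change.
New components: {0,4,5} {1,2,3,6,7}
Are 6 and 7 in the same component? yes

Answer: yes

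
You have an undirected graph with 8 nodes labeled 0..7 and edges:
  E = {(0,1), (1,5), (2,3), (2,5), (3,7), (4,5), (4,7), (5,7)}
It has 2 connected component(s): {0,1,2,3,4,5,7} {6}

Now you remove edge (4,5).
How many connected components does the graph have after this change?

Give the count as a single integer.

Initial component count: 2
Remove (4,5): not a bridge. Count unchanged: 2.
  After removal, components: {0,1,2,3,4,5,7} {6}
New component count: 2

Answer: 2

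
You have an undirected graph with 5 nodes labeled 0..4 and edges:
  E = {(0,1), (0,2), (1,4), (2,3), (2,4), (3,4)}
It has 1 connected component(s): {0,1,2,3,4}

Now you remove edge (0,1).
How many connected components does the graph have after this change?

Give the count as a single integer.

Initial component count: 1
Remove (0,1): not a bridge. Count unchanged: 1.
  After removal, components: {0,1,2,3,4}
New component count: 1

Answer: 1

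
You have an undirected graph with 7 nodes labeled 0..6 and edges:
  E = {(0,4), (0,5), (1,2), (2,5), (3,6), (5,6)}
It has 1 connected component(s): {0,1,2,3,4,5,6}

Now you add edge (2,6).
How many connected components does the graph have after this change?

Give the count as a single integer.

Initial component count: 1
Add (2,6): endpoints already in same component. Count unchanged: 1.
New component count: 1

Answer: 1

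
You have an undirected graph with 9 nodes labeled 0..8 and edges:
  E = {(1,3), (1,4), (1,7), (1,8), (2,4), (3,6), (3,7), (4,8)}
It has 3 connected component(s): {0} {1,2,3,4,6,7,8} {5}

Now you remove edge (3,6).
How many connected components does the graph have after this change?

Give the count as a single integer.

Initial component count: 3
Remove (3,6): it was a bridge. Count increases: 3 -> 4.
  After removal, components: {0} {1,2,3,4,7,8} {5} {6}
New component count: 4

Answer: 4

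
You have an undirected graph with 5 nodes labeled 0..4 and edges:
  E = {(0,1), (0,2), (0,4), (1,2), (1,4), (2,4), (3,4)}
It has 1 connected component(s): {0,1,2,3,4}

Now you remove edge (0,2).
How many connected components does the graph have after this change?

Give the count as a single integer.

Answer: 1

Derivation:
Initial component count: 1
Remove (0,2): not a bridge. Count unchanged: 1.
  After removal, components: {0,1,2,3,4}
New component count: 1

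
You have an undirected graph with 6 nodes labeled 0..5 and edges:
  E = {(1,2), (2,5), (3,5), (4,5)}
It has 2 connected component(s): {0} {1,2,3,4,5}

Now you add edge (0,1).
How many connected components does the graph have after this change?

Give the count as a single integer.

Initial component count: 2
Add (0,1): merges two components. Count decreases: 2 -> 1.
New component count: 1

Answer: 1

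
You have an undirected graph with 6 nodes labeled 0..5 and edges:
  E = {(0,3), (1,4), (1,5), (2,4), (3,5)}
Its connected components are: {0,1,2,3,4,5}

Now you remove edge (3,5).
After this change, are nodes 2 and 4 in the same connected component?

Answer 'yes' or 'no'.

Answer: yes

Derivation:
Initial components: {0,1,2,3,4,5}
Removing edge (3,5): it was a bridge — component count 1 -> 2.
New components: {0,3} {1,2,4,5}
Are 2 and 4 in the same component? yes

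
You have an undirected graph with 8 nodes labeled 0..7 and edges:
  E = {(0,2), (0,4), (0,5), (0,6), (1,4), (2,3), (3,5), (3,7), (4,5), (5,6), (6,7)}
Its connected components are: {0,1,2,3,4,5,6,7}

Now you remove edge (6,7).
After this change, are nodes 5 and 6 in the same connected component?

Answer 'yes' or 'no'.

Initial components: {0,1,2,3,4,5,6,7}
Removing edge (6,7): not a bridge — component count unchanged at 1.
New components: {0,1,2,3,4,5,6,7}
Are 5 and 6 in the same component? yes

Answer: yes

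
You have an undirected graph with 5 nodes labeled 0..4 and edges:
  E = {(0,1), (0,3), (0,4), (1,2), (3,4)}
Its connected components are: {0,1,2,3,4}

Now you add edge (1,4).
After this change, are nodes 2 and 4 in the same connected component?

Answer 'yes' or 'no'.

Answer: yes

Derivation:
Initial components: {0,1,2,3,4}
Adding edge (1,4): both already in same component {0,1,2,3,4}. No change.
New components: {0,1,2,3,4}
Are 2 and 4 in the same component? yes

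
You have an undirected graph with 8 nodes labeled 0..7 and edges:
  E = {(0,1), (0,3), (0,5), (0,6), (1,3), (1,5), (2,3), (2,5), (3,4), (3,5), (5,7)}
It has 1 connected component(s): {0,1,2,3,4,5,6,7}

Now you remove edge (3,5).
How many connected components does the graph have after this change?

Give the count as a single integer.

Initial component count: 1
Remove (3,5): not a bridge. Count unchanged: 1.
  After removal, components: {0,1,2,3,4,5,6,7}
New component count: 1

Answer: 1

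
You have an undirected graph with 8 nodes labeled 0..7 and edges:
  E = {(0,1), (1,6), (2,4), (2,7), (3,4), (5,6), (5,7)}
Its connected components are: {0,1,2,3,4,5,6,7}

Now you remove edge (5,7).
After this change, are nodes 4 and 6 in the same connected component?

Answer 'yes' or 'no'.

Initial components: {0,1,2,3,4,5,6,7}
Removing edge (5,7): it was a bridge — component count 1 -> 2.
New components: {0,1,5,6} {2,3,4,7}
Are 4 and 6 in the same component? no

Answer: no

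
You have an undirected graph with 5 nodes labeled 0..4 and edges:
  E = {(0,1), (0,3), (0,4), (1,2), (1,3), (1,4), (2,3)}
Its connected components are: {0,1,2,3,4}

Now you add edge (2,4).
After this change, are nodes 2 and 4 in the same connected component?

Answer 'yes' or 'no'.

Initial components: {0,1,2,3,4}
Adding edge (2,4): both already in same component {0,1,2,3,4}. No change.
New components: {0,1,2,3,4}
Are 2 and 4 in the same component? yes

Answer: yes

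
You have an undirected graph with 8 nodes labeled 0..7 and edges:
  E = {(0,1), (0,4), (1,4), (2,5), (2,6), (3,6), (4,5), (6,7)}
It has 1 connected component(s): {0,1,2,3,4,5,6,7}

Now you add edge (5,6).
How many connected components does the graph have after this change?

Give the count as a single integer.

Initial component count: 1
Add (5,6): endpoints already in same component. Count unchanged: 1.
New component count: 1

Answer: 1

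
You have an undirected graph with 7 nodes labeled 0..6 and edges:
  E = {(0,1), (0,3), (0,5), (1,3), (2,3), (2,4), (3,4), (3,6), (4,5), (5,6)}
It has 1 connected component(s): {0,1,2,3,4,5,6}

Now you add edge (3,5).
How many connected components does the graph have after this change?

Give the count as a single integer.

Answer: 1

Derivation:
Initial component count: 1
Add (3,5): endpoints already in same component. Count unchanged: 1.
New component count: 1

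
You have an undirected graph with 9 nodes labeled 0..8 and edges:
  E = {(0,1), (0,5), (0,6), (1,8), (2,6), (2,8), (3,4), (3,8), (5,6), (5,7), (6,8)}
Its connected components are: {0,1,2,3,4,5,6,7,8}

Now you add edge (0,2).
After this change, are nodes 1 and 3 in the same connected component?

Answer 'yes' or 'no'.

Initial components: {0,1,2,3,4,5,6,7,8}
Adding edge (0,2): both already in same component {0,1,2,3,4,5,6,7,8}. No change.
New components: {0,1,2,3,4,5,6,7,8}
Are 1 and 3 in the same component? yes

Answer: yes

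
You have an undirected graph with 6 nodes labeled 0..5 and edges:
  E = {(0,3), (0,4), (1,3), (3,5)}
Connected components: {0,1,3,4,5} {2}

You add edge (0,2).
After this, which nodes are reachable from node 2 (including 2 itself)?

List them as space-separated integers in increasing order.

Answer: 0 1 2 3 4 5

Derivation:
Before: nodes reachable from 2: {2}
Adding (0,2): merges 2's component with another. Reachability grows.
After: nodes reachable from 2: {0,1,2,3,4,5}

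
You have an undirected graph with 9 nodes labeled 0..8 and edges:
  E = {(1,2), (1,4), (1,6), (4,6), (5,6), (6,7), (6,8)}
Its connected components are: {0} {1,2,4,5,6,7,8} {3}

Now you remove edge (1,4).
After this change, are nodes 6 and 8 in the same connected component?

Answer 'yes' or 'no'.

Initial components: {0} {1,2,4,5,6,7,8} {3}
Removing edge (1,4): not a bridge — component count unchanged at 3.
New components: {0} {1,2,4,5,6,7,8} {3}
Are 6 and 8 in the same component? yes

Answer: yes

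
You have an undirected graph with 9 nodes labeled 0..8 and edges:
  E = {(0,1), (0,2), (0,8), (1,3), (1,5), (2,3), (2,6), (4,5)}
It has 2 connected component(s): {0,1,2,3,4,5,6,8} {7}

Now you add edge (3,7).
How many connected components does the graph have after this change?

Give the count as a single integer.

Answer: 1

Derivation:
Initial component count: 2
Add (3,7): merges two components. Count decreases: 2 -> 1.
New component count: 1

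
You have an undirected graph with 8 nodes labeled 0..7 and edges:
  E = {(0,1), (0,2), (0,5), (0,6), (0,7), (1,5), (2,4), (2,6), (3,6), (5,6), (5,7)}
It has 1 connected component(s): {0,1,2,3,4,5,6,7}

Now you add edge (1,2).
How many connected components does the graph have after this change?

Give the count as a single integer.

Answer: 1

Derivation:
Initial component count: 1
Add (1,2): endpoints already in same component. Count unchanged: 1.
New component count: 1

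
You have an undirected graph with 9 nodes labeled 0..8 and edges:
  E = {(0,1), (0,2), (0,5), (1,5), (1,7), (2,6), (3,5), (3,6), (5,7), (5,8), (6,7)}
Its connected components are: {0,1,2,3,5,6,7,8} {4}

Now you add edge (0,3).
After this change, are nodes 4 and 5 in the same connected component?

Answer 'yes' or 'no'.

Initial components: {0,1,2,3,5,6,7,8} {4}
Adding edge (0,3): both already in same component {0,1,2,3,5,6,7,8}. No change.
New components: {0,1,2,3,5,6,7,8} {4}
Are 4 and 5 in the same component? no

Answer: no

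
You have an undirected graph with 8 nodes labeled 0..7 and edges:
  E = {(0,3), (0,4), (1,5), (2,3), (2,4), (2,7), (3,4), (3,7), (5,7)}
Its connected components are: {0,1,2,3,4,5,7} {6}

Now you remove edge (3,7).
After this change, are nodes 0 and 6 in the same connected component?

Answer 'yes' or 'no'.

Initial components: {0,1,2,3,4,5,7} {6}
Removing edge (3,7): not a bridge — component count unchanged at 2.
New components: {0,1,2,3,4,5,7} {6}
Are 0 and 6 in the same component? no

Answer: no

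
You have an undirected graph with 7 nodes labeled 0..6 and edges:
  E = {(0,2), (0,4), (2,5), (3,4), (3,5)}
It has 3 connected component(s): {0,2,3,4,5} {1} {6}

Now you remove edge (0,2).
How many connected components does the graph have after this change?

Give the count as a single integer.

Answer: 3

Derivation:
Initial component count: 3
Remove (0,2): not a bridge. Count unchanged: 3.
  After removal, components: {0,2,3,4,5} {1} {6}
New component count: 3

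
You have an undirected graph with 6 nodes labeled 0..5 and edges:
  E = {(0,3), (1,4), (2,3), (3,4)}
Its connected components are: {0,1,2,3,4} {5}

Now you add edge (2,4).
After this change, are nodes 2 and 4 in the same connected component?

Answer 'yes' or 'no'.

Answer: yes

Derivation:
Initial components: {0,1,2,3,4} {5}
Adding edge (2,4): both already in same component {0,1,2,3,4}. No change.
New components: {0,1,2,3,4} {5}
Are 2 and 4 in the same component? yes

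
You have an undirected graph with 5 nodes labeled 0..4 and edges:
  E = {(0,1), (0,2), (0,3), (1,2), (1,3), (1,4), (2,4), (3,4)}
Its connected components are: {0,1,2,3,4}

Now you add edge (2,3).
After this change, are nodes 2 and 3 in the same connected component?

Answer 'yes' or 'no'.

Answer: yes

Derivation:
Initial components: {0,1,2,3,4}
Adding edge (2,3): both already in same component {0,1,2,3,4}. No change.
New components: {0,1,2,3,4}
Are 2 and 3 in the same component? yes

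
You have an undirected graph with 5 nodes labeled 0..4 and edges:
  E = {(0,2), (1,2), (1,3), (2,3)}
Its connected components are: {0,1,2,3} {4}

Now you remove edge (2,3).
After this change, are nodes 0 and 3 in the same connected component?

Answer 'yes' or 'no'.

Answer: yes

Derivation:
Initial components: {0,1,2,3} {4}
Removing edge (2,3): not a bridge — component count unchanged at 2.
New components: {0,1,2,3} {4}
Are 0 and 3 in the same component? yes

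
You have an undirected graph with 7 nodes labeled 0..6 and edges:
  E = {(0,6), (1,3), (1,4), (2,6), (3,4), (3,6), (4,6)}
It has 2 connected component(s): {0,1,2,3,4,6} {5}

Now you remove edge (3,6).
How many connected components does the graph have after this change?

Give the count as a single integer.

Initial component count: 2
Remove (3,6): not a bridge. Count unchanged: 2.
  After removal, components: {0,1,2,3,4,6} {5}
New component count: 2

Answer: 2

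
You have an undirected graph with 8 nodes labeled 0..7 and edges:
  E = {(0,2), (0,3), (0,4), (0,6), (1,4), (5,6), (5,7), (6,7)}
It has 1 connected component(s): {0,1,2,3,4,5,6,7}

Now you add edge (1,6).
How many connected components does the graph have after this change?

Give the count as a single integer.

Initial component count: 1
Add (1,6): endpoints already in same component. Count unchanged: 1.
New component count: 1

Answer: 1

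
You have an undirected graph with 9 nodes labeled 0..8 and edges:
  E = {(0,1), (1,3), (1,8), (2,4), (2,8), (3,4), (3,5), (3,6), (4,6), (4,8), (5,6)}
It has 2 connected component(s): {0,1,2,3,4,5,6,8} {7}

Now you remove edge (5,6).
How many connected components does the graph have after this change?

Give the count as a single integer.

Initial component count: 2
Remove (5,6): not a bridge. Count unchanged: 2.
  After removal, components: {0,1,2,3,4,5,6,8} {7}
New component count: 2

Answer: 2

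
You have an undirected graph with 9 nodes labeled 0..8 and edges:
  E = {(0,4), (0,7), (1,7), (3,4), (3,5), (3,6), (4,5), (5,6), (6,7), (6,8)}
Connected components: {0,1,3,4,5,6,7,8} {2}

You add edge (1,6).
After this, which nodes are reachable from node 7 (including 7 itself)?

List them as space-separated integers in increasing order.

Answer: 0 1 3 4 5 6 7 8

Derivation:
Before: nodes reachable from 7: {0,1,3,4,5,6,7,8}
Adding (1,6): both endpoints already in same component. Reachability from 7 unchanged.
After: nodes reachable from 7: {0,1,3,4,5,6,7,8}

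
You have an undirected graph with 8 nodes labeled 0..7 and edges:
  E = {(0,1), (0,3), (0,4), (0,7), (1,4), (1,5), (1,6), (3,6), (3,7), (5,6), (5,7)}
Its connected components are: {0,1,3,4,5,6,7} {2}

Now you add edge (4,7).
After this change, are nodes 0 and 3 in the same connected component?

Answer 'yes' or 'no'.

Answer: yes

Derivation:
Initial components: {0,1,3,4,5,6,7} {2}
Adding edge (4,7): both already in same component {0,1,3,4,5,6,7}. No change.
New components: {0,1,3,4,5,6,7} {2}
Are 0 and 3 in the same component? yes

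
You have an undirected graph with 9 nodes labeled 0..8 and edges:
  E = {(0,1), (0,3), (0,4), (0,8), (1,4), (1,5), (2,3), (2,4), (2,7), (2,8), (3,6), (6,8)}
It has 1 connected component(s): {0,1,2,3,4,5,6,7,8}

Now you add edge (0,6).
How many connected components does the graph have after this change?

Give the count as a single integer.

Answer: 1

Derivation:
Initial component count: 1
Add (0,6): endpoints already in same component. Count unchanged: 1.
New component count: 1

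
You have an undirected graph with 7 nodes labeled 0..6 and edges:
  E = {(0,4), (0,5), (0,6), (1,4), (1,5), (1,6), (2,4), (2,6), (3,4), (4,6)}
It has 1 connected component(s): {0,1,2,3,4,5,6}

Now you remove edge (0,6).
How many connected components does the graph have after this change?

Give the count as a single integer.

Answer: 1

Derivation:
Initial component count: 1
Remove (0,6): not a bridge. Count unchanged: 1.
  After removal, components: {0,1,2,3,4,5,6}
New component count: 1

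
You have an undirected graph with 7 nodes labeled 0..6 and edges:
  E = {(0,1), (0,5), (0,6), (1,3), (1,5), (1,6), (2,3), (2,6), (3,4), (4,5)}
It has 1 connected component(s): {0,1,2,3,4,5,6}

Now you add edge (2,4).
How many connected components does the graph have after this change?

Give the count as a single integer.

Initial component count: 1
Add (2,4): endpoints already in same component. Count unchanged: 1.
New component count: 1

Answer: 1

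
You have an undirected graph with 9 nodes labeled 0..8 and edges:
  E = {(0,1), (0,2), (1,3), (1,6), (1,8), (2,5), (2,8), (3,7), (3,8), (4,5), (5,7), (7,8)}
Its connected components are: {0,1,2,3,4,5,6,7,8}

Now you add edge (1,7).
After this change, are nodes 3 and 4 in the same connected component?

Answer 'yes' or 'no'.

Answer: yes

Derivation:
Initial components: {0,1,2,3,4,5,6,7,8}
Adding edge (1,7): both already in same component {0,1,2,3,4,5,6,7,8}. No change.
New components: {0,1,2,3,4,5,6,7,8}
Are 3 and 4 in the same component? yes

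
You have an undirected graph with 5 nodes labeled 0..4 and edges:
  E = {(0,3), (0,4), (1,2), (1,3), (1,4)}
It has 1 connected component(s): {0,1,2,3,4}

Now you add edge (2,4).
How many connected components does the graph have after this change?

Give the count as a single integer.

Initial component count: 1
Add (2,4): endpoints already in same component. Count unchanged: 1.
New component count: 1

Answer: 1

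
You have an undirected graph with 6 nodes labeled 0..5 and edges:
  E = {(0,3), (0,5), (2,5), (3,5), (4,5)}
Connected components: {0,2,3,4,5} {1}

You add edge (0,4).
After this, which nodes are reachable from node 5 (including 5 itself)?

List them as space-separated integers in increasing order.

Before: nodes reachable from 5: {0,2,3,4,5}
Adding (0,4): both endpoints already in same component. Reachability from 5 unchanged.
After: nodes reachable from 5: {0,2,3,4,5}

Answer: 0 2 3 4 5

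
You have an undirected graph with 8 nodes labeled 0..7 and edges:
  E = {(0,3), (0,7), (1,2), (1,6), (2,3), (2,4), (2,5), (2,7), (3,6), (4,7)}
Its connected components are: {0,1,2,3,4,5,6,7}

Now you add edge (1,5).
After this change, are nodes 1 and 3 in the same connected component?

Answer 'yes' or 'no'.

Answer: yes

Derivation:
Initial components: {0,1,2,3,4,5,6,7}
Adding edge (1,5): both already in same component {0,1,2,3,4,5,6,7}. No change.
New components: {0,1,2,3,4,5,6,7}
Are 1 and 3 in the same component? yes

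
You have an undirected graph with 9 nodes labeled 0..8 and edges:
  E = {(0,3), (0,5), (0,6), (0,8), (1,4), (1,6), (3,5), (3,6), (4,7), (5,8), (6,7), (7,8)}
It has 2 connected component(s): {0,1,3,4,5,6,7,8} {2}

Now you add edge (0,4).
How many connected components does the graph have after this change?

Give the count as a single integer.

Answer: 2

Derivation:
Initial component count: 2
Add (0,4): endpoints already in same component. Count unchanged: 2.
New component count: 2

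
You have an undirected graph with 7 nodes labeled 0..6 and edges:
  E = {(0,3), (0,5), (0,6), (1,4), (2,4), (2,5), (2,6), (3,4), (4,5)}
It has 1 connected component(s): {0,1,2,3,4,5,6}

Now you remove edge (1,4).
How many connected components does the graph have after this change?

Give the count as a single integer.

Answer: 2

Derivation:
Initial component count: 1
Remove (1,4): it was a bridge. Count increases: 1 -> 2.
  After removal, components: {0,2,3,4,5,6} {1}
New component count: 2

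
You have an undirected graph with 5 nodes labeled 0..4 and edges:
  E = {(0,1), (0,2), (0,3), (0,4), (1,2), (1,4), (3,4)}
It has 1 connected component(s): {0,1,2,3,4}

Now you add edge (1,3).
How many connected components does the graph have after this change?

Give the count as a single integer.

Answer: 1

Derivation:
Initial component count: 1
Add (1,3): endpoints already in same component. Count unchanged: 1.
New component count: 1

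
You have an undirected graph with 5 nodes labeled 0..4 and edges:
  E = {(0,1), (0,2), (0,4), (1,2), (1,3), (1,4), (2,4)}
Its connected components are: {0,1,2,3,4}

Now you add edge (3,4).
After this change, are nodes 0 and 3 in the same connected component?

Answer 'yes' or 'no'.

Answer: yes

Derivation:
Initial components: {0,1,2,3,4}
Adding edge (3,4): both already in same component {0,1,2,3,4}. No change.
New components: {0,1,2,3,4}
Are 0 and 3 in the same component? yes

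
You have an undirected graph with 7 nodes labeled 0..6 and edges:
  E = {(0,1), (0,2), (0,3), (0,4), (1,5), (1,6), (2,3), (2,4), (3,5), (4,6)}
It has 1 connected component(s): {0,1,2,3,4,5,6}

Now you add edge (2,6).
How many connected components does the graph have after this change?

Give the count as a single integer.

Answer: 1

Derivation:
Initial component count: 1
Add (2,6): endpoints already in same component. Count unchanged: 1.
New component count: 1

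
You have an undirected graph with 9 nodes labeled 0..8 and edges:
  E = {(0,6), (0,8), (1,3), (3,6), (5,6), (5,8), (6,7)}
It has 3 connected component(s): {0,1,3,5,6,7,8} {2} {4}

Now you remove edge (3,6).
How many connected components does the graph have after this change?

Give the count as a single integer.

Initial component count: 3
Remove (3,6): it was a bridge. Count increases: 3 -> 4.
  After removal, components: {0,5,6,7,8} {1,3} {2} {4}
New component count: 4

Answer: 4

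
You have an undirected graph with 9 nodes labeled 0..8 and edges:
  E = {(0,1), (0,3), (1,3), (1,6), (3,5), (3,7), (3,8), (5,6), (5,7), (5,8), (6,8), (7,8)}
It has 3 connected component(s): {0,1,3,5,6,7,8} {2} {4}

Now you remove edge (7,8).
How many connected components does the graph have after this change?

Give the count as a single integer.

Initial component count: 3
Remove (7,8): not a bridge. Count unchanged: 3.
  After removal, components: {0,1,3,5,6,7,8} {2} {4}
New component count: 3

Answer: 3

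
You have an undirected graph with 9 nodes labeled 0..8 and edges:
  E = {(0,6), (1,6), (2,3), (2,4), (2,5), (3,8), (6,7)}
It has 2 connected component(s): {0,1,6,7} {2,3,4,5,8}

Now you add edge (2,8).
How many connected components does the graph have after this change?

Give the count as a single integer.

Answer: 2

Derivation:
Initial component count: 2
Add (2,8): endpoints already in same component. Count unchanged: 2.
New component count: 2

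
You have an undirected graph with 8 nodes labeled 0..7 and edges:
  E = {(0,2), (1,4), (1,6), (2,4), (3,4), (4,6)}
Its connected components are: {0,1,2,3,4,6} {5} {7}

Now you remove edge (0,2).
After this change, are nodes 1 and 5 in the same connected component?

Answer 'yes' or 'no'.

Answer: no

Derivation:
Initial components: {0,1,2,3,4,6} {5} {7}
Removing edge (0,2): it was a bridge — component count 3 -> 4.
New components: {0} {1,2,3,4,6} {5} {7}
Are 1 and 5 in the same component? no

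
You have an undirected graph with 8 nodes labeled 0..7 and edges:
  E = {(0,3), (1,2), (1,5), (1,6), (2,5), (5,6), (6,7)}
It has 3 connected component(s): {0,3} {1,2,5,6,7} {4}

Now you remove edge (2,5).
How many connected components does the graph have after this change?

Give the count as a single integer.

Answer: 3

Derivation:
Initial component count: 3
Remove (2,5): not a bridge. Count unchanged: 3.
  After removal, components: {0,3} {1,2,5,6,7} {4}
New component count: 3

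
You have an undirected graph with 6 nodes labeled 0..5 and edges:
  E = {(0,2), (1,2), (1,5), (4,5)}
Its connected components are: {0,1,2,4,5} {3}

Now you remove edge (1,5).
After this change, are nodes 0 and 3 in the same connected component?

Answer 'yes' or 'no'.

Answer: no

Derivation:
Initial components: {0,1,2,4,5} {3}
Removing edge (1,5): it was a bridge — component count 2 -> 3.
New components: {0,1,2} {3} {4,5}
Are 0 and 3 in the same component? no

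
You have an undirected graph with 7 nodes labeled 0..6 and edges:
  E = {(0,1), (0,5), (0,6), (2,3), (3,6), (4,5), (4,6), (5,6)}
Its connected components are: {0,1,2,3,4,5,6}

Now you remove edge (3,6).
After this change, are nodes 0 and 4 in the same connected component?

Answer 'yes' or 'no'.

Answer: yes

Derivation:
Initial components: {0,1,2,3,4,5,6}
Removing edge (3,6): it was a bridge — component count 1 -> 2.
New components: {0,1,4,5,6} {2,3}
Are 0 and 4 in the same component? yes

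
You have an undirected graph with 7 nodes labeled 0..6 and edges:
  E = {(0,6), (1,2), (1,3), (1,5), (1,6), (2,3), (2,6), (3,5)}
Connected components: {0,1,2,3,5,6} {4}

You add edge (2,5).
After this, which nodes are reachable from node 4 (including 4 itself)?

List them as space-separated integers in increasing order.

Before: nodes reachable from 4: {4}
Adding (2,5): both endpoints already in same component. Reachability from 4 unchanged.
After: nodes reachable from 4: {4}

Answer: 4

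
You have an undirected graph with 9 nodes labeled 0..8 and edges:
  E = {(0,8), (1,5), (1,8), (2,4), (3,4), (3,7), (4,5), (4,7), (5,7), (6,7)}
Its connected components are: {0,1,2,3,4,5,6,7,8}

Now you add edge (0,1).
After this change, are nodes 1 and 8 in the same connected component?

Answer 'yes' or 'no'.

Initial components: {0,1,2,3,4,5,6,7,8}
Adding edge (0,1): both already in same component {0,1,2,3,4,5,6,7,8}. No change.
New components: {0,1,2,3,4,5,6,7,8}
Are 1 and 8 in the same component? yes

Answer: yes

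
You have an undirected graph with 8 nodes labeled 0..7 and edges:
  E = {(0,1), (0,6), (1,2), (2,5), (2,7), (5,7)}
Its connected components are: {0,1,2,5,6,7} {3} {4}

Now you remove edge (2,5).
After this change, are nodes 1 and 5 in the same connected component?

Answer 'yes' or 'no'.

Initial components: {0,1,2,5,6,7} {3} {4}
Removing edge (2,5): not a bridge — component count unchanged at 3.
New components: {0,1,2,5,6,7} {3} {4}
Are 1 and 5 in the same component? yes

Answer: yes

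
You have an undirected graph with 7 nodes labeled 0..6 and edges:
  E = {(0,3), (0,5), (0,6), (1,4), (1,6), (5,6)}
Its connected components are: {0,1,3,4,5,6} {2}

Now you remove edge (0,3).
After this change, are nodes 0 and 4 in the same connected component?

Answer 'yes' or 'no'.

Initial components: {0,1,3,4,5,6} {2}
Removing edge (0,3): it was a bridge — component count 2 -> 3.
New components: {0,1,4,5,6} {2} {3}
Are 0 and 4 in the same component? yes

Answer: yes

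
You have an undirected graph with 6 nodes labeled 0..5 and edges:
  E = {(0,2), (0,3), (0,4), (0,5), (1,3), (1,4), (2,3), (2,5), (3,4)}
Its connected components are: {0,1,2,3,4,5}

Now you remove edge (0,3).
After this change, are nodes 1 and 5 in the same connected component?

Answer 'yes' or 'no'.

Answer: yes

Derivation:
Initial components: {0,1,2,3,4,5}
Removing edge (0,3): not a bridge — component count unchanged at 1.
New components: {0,1,2,3,4,5}
Are 1 and 5 in the same component? yes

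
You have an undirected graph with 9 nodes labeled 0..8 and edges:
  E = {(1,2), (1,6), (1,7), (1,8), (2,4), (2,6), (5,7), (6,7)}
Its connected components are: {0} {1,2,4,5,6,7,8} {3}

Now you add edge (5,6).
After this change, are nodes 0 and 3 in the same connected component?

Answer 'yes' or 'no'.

Initial components: {0} {1,2,4,5,6,7,8} {3}
Adding edge (5,6): both already in same component {1,2,4,5,6,7,8}. No change.
New components: {0} {1,2,4,5,6,7,8} {3}
Are 0 and 3 in the same component? no

Answer: no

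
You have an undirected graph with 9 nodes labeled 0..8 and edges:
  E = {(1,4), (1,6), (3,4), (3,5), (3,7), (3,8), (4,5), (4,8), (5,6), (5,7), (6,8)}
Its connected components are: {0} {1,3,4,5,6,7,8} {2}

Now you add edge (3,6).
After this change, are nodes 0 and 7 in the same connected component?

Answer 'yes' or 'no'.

Answer: no

Derivation:
Initial components: {0} {1,3,4,5,6,7,8} {2}
Adding edge (3,6): both already in same component {1,3,4,5,6,7,8}. No change.
New components: {0} {1,3,4,5,6,7,8} {2}
Are 0 and 7 in the same component? no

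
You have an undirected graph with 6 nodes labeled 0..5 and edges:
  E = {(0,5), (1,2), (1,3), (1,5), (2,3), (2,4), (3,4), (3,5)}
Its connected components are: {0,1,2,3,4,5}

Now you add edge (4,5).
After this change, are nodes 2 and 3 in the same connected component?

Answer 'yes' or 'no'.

Answer: yes

Derivation:
Initial components: {0,1,2,3,4,5}
Adding edge (4,5): both already in same component {0,1,2,3,4,5}. No change.
New components: {0,1,2,3,4,5}
Are 2 and 3 in the same component? yes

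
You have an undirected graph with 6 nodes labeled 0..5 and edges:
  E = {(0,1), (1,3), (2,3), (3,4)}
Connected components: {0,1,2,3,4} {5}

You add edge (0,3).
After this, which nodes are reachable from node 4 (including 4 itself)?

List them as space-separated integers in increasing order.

Answer: 0 1 2 3 4

Derivation:
Before: nodes reachable from 4: {0,1,2,3,4}
Adding (0,3): both endpoints already in same component. Reachability from 4 unchanged.
After: nodes reachable from 4: {0,1,2,3,4}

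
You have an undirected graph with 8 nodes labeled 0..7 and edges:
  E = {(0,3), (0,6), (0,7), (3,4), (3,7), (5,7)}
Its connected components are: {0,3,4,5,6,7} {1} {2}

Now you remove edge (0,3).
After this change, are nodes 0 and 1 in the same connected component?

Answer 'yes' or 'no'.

Answer: no

Derivation:
Initial components: {0,3,4,5,6,7} {1} {2}
Removing edge (0,3): not a bridge — component count unchanged at 3.
New components: {0,3,4,5,6,7} {1} {2}
Are 0 and 1 in the same component? no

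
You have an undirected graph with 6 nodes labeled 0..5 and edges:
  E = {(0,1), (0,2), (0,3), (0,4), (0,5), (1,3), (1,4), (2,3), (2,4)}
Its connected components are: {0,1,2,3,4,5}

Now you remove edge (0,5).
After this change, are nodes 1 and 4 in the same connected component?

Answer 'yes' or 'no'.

Answer: yes

Derivation:
Initial components: {0,1,2,3,4,5}
Removing edge (0,5): it was a bridge — component count 1 -> 2.
New components: {0,1,2,3,4} {5}
Are 1 and 4 in the same component? yes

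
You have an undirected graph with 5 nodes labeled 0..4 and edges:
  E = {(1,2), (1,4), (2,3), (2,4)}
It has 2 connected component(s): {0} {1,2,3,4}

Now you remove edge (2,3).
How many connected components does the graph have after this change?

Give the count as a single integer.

Answer: 3

Derivation:
Initial component count: 2
Remove (2,3): it was a bridge. Count increases: 2 -> 3.
  After removal, components: {0} {1,2,4} {3}
New component count: 3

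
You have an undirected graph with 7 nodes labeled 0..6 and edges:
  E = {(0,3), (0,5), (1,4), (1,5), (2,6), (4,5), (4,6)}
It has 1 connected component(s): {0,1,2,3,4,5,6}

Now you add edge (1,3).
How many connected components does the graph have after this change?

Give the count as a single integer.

Initial component count: 1
Add (1,3): endpoints already in same component. Count unchanged: 1.
New component count: 1

Answer: 1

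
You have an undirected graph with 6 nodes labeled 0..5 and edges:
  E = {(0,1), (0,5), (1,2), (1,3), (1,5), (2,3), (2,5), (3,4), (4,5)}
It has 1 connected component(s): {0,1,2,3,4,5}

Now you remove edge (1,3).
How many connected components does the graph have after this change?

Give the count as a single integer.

Initial component count: 1
Remove (1,3): not a bridge. Count unchanged: 1.
  After removal, components: {0,1,2,3,4,5}
New component count: 1

Answer: 1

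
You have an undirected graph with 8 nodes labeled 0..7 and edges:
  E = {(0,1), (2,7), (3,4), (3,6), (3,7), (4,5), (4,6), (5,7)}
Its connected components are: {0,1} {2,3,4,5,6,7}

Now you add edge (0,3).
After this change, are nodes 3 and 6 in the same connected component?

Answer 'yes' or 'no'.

Answer: yes

Derivation:
Initial components: {0,1} {2,3,4,5,6,7}
Adding edge (0,3): merges {0,1} and {2,3,4,5,6,7}.
New components: {0,1,2,3,4,5,6,7}
Are 3 and 6 in the same component? yes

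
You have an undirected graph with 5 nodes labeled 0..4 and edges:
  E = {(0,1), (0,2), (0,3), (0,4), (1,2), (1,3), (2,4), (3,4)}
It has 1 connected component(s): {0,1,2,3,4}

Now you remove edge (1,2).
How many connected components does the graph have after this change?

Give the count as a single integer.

Initial component count: 1
Remove (1,2): not a bridge. Count unchanged: 1.
  After removal, components: {0,1,2,3,4}
New component count: 1

Answer: 1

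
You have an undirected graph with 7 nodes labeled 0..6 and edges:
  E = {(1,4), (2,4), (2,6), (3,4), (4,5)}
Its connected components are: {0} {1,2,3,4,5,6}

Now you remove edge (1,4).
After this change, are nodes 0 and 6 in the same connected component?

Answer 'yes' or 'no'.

Initial components: {0} {1,2,3,4,5,6}
Removing edge (1,4): it was a bridge — component count 2 -> 3.
New components: {0} {1} {2,3,4,5,6}
Are 0 and 6 in the same component? no

Answer: no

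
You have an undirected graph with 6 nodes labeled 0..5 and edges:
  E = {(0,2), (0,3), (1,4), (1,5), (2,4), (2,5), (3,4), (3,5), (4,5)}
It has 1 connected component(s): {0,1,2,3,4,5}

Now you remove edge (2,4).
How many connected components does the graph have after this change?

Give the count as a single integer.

Answer: 1

Derivation:
Initial component count: 1
Remove (2,4): not a bridge. Count unchanged: 1.
  After removal, components: {0,1,2,3,4,5}
New component count: 1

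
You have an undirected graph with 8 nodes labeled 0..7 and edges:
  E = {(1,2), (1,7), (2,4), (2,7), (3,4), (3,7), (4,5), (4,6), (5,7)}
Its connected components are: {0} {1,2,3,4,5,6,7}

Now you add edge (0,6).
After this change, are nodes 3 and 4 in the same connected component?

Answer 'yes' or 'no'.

Answer: yes

Derivation:
Initial components: {0} {1,2,3,4,5,6,7}
Adding edge (0,6): merges {0} and {1,2,3,4,5,6,7}.
New components: {0,1,2,3,4,5,6,7}
Are 3 and 4 in the same component? yes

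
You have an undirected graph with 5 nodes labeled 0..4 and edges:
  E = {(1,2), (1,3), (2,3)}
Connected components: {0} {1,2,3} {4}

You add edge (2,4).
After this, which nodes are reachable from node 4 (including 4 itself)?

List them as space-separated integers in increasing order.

Before: nodes reachable from 4: {4}
Adding (2,4): merges 4's component with another. Reachability grows.
After: nodes reachable from 4: {1,2,3,4}

Answer: 1 2 3 4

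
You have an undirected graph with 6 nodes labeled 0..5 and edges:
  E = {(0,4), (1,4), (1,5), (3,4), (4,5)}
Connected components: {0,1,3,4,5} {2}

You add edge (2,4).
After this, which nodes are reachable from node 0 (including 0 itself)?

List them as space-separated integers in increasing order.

Before: nodes reachable from 0: {0,1,3,4,5}
Adding (2,4): merges 0's component with another. Reachability grows.
After: nodes reachable from 0: {0,1,2,3,4,5}

Answer: 0 1 2 3 4 5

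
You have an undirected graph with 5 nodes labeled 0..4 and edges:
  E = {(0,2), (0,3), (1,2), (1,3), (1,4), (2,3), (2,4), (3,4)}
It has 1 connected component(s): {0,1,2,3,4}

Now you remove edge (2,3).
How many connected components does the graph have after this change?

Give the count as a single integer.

Answer: 1

Derivation:
Initial component count: 1
Remove (2,3): not a bridge. Count unchanged: 1.
  After removal, components: {0,1,2,3,4}
New component count: 1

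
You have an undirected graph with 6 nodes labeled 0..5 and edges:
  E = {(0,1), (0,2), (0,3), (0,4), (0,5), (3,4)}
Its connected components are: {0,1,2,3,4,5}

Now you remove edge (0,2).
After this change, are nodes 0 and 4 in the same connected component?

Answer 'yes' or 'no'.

Initial components: {0,1,2,3,4,5}
Removing edge (0,2): it was a bridge — component count 1 -> 2.
New components: {0,1,3,4,5} {2}
Are 0 and 4 in the same component? yes

Answer: yes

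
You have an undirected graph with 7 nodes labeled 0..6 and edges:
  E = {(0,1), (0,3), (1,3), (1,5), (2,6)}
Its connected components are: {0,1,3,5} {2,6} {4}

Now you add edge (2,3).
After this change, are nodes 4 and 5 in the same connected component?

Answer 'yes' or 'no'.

Answer: no

Derivation:
Initial components: {0,1,3,5} {2,6} {4}
Adding edge (2,3): merges {2,6} and {0,1,3,5}.
New components: {0,1,2,3,5,6} {4}
Are 4 and 5 in the same component? no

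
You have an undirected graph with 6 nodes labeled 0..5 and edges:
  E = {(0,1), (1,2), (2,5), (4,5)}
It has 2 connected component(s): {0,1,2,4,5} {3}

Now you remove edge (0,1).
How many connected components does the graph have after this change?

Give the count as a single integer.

Initial component count: 2
Remove (0,1): it was a bridge. Count increases: 2 -> 3.
  After removal, components: {0} {1,2,4,5} {3}
New component count: 3

Answer: 3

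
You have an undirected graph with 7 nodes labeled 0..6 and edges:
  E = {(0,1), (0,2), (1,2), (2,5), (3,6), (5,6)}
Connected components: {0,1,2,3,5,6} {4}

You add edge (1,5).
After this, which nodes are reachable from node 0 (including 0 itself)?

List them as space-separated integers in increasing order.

Before: nodes reachable from 0: {0,1,2,3,5,6}
Adding (1,5): both endpoints already in same component. Reachability from 0 unchanged.
After: nodes reachable from 0: {0,1,2,3,5,6}

Answer: 0 1 2 3 5 6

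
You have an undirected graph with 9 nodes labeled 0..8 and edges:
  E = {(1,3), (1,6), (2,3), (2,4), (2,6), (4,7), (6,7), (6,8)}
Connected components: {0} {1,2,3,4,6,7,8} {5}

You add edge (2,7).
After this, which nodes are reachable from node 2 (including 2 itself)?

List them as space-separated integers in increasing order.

Answer: 1 2 3 4 6 7 8

Derivation:
Before: nodes reachable from 2: {1,2,3,4,6,7,8}
Adding (2,7): both endpoints already in same component. Reachability from 2 unchanged.
After: nodes reachable from 2: {1,2,3,4,6,7,8}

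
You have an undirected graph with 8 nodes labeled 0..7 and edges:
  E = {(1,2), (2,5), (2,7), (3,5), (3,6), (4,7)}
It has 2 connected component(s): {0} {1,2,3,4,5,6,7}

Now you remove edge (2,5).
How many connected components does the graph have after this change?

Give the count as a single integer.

Answer: 3

Derivation:
Initial component count: 2
Remove (2,5): it was a bridge. Count increases: 2 -> 3.
  After removal, components: {0} {1,2,4,7} {3,5,6}
New component count: 3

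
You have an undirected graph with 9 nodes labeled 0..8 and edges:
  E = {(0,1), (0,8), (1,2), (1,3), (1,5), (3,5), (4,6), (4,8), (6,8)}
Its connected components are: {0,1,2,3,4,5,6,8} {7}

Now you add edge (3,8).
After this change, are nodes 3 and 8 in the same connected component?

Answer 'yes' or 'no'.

Initial components: {0,1,2,3,4,5,6,8} {7}
Adding edge (3,8): both already in same component {0,1,2,3,4,5,6,8}. No change.
New components: {0,1,2,3,4,5,6,8} {7}
Are 3 and 8 in the same component? yes

Answer: yes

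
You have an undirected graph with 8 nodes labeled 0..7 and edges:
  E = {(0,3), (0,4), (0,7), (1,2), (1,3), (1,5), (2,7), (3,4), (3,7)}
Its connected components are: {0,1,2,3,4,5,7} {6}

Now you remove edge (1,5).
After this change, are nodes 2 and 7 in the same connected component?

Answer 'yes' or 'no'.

Answer: yes

Derivation:
Initial components: {0,1,2,3,4,5,7} {6}
Removing edge (1,5): it was a bridge — component count 2 -> 3.
New components: {0,1,2,3,4,7} {5} {6}
Are 2 and 7 in the same component? yes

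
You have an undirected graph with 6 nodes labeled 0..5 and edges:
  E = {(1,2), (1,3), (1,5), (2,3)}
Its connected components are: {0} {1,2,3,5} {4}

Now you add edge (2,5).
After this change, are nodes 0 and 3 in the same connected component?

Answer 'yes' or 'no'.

Answer: no

Derivation:
Initial components: {0} {1,2,3,5} {4}
Adding edge (2,5): both already in same component {1,2,3,5}. No change.
New components: {0} {1,2,3,5} {4}
Are 0 and 3 in the same component? no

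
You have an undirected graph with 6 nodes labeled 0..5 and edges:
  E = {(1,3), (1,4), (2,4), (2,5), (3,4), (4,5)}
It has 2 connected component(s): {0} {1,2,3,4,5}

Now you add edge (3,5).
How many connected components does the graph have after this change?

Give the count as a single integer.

Initial component count: 2
Add (3,5): endpoints already in same component. Count unchanged: 2.
New component count: 2

Answer: 2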